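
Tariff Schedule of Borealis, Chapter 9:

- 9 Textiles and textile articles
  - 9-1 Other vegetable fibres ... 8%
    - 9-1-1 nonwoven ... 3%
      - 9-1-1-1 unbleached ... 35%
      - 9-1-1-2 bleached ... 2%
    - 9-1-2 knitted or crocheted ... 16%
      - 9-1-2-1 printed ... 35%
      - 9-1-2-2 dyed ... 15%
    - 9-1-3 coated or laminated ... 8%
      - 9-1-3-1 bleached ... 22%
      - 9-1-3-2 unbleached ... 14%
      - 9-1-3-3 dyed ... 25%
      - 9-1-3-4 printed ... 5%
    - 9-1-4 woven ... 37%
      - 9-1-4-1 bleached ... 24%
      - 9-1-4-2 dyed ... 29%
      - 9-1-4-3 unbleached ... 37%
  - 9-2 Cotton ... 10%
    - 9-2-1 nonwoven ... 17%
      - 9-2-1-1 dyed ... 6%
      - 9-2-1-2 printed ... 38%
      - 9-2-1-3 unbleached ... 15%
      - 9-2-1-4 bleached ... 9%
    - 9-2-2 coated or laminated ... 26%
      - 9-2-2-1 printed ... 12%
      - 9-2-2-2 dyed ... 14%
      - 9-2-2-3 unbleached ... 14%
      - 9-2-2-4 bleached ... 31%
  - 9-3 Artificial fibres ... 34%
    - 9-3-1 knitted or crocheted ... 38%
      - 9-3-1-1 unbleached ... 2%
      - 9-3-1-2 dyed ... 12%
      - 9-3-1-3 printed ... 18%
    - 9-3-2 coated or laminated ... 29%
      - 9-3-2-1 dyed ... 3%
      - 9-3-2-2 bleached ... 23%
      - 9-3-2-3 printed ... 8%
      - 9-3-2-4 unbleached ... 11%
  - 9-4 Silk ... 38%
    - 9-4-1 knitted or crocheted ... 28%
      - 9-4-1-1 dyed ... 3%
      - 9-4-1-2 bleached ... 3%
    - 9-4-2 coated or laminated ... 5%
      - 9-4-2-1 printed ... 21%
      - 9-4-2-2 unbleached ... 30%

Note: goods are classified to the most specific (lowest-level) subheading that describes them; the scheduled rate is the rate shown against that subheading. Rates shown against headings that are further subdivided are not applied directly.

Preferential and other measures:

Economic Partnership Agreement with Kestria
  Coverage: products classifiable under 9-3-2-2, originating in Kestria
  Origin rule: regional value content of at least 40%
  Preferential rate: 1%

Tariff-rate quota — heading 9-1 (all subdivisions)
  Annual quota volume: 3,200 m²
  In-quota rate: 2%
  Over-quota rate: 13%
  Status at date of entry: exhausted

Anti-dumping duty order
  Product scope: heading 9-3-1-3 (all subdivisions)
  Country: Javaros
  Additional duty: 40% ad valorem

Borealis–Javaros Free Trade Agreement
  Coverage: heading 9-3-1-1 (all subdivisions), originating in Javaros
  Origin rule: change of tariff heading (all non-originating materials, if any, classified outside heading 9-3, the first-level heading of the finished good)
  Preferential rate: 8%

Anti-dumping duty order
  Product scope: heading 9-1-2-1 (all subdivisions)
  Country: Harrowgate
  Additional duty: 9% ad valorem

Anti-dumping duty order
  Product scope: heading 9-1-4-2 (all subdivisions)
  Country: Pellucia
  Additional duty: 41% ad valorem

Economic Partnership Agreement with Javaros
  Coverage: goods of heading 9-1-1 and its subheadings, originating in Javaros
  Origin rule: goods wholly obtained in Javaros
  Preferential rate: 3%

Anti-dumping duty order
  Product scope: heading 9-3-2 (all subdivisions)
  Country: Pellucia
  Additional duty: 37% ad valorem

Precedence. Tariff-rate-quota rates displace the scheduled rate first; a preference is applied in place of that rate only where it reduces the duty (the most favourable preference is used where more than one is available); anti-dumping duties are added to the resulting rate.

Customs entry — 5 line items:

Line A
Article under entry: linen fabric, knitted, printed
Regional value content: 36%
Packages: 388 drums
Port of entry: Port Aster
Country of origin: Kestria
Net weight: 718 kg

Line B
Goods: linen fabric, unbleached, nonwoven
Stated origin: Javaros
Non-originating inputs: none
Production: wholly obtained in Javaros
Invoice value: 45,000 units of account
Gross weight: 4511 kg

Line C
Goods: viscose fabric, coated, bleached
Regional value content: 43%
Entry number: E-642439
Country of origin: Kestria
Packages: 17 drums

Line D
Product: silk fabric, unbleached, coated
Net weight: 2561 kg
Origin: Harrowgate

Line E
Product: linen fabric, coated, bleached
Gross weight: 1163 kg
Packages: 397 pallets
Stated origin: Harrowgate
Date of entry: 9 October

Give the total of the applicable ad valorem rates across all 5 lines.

Line A: linen → 9-1; knitted → 9-1-2; printed → 9-1-2-1. Scheduled 35%. quota on 9-1 exhausted → over-quota 13%; Kestria agreement on 9-3-2-2: 9-1-2-1 not covered. → 13%.
Line B: linen → 9-1; nonwoven → 9-1-1; unbleached → 9-1-1-1. Scheduled 35%. quota on 9-1 exhausted → over-quota 13%; Javaros agreement on 9-3-1-1: 9-1-1-1 not covered; Javaros agreement on 9-1-1: wholly obtained → 3% available; preferential 3%. → 3%.
Line C: viscose → 9-3; coated → 9-3-2; bleached → 9-3-2-2. Scheduled 23%. Kestria agreement on 9-3-2-2: RVC ≥ 40% → 1% available; preferential 1%. → 1%.
Line D: silk → 9-4; coated → 9-4-2; unbleached → 9-4-2-2. Scheduled 30%. No special measure applies. → 30%.
Line E: linen → 9-1; coated → 9-1-3; bleached → 9-1-3-1. Scheduled 22%. quota on 9-1 exhausted → over-quota 13%. → 13%.
Sum: 13% + 3% + 1% + 30% + 13% = 60%.

60%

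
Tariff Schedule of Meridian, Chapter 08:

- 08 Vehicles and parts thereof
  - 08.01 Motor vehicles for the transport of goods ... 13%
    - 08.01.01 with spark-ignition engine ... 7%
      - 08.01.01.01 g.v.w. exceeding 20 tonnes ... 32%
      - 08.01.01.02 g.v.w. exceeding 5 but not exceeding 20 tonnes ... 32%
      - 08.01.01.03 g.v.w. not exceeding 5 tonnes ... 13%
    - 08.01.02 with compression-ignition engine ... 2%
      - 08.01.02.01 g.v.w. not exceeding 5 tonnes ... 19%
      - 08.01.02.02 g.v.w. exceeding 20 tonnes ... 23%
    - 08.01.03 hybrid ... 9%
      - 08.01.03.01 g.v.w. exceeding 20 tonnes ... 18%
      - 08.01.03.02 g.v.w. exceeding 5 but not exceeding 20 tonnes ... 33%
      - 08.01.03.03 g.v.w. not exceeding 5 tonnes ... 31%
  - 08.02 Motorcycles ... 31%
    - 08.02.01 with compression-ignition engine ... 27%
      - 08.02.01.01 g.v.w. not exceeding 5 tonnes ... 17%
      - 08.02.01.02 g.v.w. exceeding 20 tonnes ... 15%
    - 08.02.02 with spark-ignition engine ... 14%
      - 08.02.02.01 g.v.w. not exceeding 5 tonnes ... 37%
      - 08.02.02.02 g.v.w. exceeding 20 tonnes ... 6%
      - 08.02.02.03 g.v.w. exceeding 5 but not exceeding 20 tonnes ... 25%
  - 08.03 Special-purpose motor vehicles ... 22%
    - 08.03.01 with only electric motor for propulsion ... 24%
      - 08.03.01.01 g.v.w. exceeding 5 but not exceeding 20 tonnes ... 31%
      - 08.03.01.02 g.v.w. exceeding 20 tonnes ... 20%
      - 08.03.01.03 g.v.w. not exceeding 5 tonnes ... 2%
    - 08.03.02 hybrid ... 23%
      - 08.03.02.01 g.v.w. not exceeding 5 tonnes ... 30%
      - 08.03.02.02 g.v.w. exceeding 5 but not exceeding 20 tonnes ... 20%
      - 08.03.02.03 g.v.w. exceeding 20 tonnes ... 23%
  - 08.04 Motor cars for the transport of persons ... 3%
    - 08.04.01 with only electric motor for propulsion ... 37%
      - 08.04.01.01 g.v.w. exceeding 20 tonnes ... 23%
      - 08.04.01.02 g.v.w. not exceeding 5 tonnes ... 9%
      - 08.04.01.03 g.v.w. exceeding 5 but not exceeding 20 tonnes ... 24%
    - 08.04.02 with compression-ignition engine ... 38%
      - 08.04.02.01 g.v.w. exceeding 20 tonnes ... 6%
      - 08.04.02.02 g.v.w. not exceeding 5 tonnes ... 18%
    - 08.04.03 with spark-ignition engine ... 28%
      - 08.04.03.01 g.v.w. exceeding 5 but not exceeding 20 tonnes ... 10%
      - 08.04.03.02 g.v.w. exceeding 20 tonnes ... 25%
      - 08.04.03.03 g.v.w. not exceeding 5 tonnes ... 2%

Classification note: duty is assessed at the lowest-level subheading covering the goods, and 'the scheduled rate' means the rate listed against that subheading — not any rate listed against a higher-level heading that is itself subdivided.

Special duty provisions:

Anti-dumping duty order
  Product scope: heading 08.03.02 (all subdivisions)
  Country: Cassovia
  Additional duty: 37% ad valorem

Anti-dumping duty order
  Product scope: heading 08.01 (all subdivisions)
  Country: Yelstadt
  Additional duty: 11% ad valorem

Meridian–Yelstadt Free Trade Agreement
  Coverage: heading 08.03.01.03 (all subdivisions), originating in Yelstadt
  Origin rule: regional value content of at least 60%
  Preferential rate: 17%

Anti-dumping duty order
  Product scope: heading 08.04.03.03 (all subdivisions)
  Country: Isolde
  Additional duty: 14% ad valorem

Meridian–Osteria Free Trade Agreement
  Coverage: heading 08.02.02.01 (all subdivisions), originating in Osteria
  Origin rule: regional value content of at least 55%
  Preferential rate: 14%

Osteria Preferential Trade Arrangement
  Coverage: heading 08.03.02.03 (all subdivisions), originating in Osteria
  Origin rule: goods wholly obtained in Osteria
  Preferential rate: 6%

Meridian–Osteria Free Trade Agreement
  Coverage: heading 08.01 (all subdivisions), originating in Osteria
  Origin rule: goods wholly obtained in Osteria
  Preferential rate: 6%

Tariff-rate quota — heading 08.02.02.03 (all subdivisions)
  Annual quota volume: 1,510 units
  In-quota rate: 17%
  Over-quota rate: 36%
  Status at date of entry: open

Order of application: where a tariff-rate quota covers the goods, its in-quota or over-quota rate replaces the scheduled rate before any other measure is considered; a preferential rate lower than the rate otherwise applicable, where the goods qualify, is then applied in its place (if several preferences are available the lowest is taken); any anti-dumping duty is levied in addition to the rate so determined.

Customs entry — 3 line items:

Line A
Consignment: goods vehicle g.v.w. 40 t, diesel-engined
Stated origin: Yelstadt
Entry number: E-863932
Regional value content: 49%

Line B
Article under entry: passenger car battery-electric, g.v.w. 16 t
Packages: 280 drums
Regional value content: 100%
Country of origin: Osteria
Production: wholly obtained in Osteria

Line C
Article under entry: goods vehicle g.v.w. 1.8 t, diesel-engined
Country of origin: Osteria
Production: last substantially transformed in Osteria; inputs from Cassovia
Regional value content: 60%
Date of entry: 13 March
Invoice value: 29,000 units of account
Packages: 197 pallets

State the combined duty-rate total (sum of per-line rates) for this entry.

77%

Line A: goods vehicle → 08.01; diesel-engined → 08.01.02; g.v.w. 40 t → 08.01.02.02. Scheduled 23%. Yelstadt agreement on 08.03.01.03: 08.01.02.02 not covered; anti-dumping (Yelstadt, 08.01): +11%; total 23% + 11% = 34%. → 34%.
Line B: passenger car → 08.04; battery-electric → 08.04.01; g.v.w. 16 t → 08.04.01.03. Scheduled 24%. Osteria agreement on 08.02.02.01: 08.04.01.03 not covered; Osteria agreement on 08.03.02.03: 08.04.01.03 not covered; Osteria agreement on 08.01: 08.04.01.03 not covered. → 24%.
Line C: goods vehicle → 08.01; diesel-engined → 08.01.02; g.v.w. 1.8 t → 08.01.02.01. Scheduled 19%. Osteria agreement on 08.02.02.01: 08.01.02.01 not covered; Osteria agreement on 08.03.02.03: 08.01.02.01 not covered; Osteria agreement on 08.01: not wholly obtained. → 19%.
Sum: 34% + 24% + 19% = 77%.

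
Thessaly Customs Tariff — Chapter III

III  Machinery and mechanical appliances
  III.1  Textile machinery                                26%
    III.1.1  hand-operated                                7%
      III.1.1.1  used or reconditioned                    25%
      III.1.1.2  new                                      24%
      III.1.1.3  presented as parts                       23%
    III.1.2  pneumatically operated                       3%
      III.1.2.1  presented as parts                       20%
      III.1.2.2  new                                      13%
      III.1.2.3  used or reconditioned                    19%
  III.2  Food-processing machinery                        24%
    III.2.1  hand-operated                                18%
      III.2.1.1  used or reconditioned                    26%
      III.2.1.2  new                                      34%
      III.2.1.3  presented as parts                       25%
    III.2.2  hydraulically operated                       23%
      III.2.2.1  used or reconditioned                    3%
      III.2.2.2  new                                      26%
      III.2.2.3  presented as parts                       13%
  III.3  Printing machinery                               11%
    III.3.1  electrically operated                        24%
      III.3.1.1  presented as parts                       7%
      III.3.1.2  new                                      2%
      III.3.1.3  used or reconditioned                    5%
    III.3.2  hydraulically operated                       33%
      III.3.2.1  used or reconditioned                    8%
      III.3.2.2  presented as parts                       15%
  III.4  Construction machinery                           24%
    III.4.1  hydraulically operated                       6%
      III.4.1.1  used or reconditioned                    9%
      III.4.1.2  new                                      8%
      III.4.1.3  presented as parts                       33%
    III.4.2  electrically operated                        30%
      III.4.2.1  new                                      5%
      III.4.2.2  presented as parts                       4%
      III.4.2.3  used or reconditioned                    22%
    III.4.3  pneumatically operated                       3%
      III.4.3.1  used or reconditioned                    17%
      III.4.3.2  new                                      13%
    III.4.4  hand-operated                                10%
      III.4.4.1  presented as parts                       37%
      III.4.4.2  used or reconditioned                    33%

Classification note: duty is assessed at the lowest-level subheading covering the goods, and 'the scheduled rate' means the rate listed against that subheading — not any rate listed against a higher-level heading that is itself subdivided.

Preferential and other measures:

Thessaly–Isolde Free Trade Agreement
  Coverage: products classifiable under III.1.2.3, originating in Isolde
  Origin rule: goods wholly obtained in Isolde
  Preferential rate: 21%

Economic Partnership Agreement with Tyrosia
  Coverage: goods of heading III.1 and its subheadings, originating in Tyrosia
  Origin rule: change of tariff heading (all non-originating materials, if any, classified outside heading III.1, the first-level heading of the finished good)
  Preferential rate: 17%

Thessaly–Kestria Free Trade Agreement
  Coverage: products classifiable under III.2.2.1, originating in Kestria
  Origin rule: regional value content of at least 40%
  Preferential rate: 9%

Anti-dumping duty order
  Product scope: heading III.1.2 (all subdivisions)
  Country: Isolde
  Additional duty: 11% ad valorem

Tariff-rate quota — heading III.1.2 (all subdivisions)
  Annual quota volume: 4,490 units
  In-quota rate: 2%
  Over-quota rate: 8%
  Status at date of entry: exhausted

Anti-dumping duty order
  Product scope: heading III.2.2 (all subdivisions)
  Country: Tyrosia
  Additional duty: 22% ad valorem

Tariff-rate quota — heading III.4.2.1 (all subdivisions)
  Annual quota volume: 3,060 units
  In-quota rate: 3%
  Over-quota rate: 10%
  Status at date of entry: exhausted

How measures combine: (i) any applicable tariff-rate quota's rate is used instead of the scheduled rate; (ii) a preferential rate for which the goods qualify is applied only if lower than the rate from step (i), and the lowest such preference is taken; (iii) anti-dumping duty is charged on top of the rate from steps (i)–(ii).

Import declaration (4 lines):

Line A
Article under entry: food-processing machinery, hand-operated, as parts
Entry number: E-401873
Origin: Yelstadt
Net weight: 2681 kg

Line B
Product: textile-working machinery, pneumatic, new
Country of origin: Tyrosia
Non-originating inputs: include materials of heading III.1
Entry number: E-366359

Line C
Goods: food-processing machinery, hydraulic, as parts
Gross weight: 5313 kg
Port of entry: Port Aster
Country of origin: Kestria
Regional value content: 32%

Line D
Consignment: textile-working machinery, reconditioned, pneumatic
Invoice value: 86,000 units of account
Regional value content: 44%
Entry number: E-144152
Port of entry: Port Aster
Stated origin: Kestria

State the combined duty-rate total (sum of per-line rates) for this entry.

Line A: food-processing → III.2; hand-operated → III.2.1; as parts → III.2.1.3. Scheduled 25%. No special measure applies. → 25%.
Line B: textile-working → III.1; pneumatic → III.1.2; new → III.1.2.2. Scheduled 13%. quota on III.1.2 exhausted → over-quota 8%; Tyrosia agreement on III.1: CTH not met. → 8%.
Line C: food-processing → III.2; hydraulic → III.2.2; as parts → III.2.2.3. Scheduled 13%. Kestria agreement on III.2.2.1: III.2.2.3 not covered. → 13%.
Line D: textile-working → III.1; pneumatic → III.1.2; reconditioned → III.1.2.3. Scheduled 19%. quota on III.1.2 exhausted → over-quota 8%; Kestria agreement on III.2.2.1: III.1.2.3 not covered. → 8%.
Sum: 25% + 8% + 13% + 8% = 54%.

54%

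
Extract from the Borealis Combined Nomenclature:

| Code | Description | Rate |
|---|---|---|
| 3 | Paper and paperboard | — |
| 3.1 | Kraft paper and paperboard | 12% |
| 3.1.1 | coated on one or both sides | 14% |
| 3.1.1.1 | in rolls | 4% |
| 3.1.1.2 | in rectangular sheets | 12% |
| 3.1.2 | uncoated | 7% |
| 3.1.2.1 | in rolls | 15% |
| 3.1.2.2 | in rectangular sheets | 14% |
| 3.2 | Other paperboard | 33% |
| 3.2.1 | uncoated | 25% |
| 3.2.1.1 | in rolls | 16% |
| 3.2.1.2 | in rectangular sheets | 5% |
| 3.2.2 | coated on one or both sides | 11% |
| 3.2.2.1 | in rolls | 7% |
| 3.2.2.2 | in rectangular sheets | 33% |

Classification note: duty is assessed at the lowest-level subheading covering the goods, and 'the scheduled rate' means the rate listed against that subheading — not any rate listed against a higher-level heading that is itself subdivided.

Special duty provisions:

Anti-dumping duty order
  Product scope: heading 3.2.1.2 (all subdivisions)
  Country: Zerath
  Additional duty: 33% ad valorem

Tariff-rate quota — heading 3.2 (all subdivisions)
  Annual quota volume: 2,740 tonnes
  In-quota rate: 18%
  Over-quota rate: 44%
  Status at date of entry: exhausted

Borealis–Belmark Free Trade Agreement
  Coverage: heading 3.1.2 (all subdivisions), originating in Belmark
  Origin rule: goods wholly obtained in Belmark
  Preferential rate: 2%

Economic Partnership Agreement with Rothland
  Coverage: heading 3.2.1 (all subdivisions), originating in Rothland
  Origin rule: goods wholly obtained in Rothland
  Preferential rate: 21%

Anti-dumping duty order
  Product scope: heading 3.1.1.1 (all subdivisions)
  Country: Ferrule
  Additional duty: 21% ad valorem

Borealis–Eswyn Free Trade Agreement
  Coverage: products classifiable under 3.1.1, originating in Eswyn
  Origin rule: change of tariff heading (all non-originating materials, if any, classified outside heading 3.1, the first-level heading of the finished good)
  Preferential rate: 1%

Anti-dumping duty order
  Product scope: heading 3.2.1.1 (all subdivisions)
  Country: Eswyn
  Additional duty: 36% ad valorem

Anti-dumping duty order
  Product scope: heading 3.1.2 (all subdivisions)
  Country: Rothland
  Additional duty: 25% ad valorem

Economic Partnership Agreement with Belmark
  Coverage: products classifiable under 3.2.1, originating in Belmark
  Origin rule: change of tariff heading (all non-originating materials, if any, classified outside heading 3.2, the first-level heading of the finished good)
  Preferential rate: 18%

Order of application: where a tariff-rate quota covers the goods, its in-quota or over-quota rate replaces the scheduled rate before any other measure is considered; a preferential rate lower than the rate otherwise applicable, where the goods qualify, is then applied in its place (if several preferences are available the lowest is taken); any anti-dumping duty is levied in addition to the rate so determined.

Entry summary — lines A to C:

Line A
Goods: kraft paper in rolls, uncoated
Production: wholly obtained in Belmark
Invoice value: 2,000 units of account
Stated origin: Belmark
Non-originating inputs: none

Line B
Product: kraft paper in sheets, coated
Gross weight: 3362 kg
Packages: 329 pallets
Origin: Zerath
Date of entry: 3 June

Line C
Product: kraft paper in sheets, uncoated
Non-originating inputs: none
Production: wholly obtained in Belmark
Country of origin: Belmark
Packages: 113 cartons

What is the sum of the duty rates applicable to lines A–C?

Line A: kraft paper → 3.1; uncoated → 3.1.2; in rolls → 3.1.2.1. Scheduled 15%. Belmark agreement on 3.1.2: wholly obtained → 2% available; Belmark agreement on 3.2.1: 3.1.2.1 not covered; preferential 2%. → 2%.
Line B: kraft paper → 3.1; coated → 3.1.1; in sheets → 3.1.1.2. Scheduled 12%. No special measure applies. → 12%.
Line C: kraft paper → 3.1; uncoated → 3.1.2; in sheets → 3.1.2.2. Scheduled 14%. Belmark agreement on 3.1.2: wholly obtained → 2% available; Belmark agreement on 3.2.1: 3.1.2.2 not covered; preferential 2%. → 2%.
Sum: 2% + 12% + 2% = 16%.

16%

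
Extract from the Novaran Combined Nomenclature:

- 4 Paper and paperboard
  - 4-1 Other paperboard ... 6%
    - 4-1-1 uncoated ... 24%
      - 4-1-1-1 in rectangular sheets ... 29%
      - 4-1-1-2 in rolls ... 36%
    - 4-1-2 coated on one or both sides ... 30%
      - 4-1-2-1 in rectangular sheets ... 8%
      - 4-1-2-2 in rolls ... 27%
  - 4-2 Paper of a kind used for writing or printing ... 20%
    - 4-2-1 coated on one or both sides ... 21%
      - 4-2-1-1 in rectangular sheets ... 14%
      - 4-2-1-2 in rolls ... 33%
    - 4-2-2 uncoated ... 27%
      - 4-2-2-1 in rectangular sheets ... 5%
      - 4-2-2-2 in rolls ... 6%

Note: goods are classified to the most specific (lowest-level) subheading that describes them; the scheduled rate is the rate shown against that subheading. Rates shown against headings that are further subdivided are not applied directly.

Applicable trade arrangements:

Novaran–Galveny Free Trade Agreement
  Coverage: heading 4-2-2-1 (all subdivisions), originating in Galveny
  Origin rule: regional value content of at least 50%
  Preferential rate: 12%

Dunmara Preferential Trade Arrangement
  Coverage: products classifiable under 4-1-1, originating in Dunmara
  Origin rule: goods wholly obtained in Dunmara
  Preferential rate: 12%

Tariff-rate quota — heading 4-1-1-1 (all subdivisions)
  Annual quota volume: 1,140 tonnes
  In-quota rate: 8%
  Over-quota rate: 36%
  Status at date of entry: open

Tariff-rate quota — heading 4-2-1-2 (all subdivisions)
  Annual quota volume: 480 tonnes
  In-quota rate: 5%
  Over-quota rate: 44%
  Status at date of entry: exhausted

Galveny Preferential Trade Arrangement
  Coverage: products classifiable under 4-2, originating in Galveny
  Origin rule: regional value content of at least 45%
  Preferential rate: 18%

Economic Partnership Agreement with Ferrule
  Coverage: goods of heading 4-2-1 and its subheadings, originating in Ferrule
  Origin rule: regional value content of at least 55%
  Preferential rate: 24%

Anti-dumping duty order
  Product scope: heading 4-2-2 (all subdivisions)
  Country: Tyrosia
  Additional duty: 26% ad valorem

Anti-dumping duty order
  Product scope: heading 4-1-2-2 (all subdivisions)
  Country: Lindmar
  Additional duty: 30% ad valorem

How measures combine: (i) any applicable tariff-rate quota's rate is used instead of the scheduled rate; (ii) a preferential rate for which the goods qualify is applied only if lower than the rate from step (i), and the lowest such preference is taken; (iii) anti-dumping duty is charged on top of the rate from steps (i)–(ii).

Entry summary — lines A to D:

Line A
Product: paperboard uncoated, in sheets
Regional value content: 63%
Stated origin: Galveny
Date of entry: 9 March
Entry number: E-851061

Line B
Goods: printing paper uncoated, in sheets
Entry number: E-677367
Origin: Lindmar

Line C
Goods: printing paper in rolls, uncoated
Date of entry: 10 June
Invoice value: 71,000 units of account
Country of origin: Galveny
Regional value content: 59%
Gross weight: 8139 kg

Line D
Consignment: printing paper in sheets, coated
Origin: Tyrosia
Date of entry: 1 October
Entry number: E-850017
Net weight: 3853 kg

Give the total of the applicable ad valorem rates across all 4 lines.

33%

Line A: paperboard → 4-1; uncoated → 4-1-1; in sheets → 4-1-1-1. Scheduled 29%. quota on 4-1-1-1 open → in-quota 8%; Galveny agreement on 4-2-2-1: 4-1-1-1 not covered; Galveny agreement on 4-2: 4-1-1-1 not covered. → 8%.
Line B: printing paper → 4-2; uncoated → 4-2-2; in sheets → 4-2-2-1. Scheduled 5%. No special measure applies. → 5%.
Line C: printing paper → 4-2; uncoated → 4-2-2; in rolls → 4-2-2-2. Scheduled 6%. Galveny agreement on 4-2-2-1: 4-2-2-2 not covered; Galveny agreement on 4-2: RVC ≥ 45% → 18% available; preference 18% not lower than 6% → no reduction. → 6%.
Line D: printing paper → 4-2; coated → 4-2-1; in sheets → 4-2-1-1. Scheduled 14%. No special measure applies. → 14%.
Sum: 8% + 5% + 6% + 14% = 33%.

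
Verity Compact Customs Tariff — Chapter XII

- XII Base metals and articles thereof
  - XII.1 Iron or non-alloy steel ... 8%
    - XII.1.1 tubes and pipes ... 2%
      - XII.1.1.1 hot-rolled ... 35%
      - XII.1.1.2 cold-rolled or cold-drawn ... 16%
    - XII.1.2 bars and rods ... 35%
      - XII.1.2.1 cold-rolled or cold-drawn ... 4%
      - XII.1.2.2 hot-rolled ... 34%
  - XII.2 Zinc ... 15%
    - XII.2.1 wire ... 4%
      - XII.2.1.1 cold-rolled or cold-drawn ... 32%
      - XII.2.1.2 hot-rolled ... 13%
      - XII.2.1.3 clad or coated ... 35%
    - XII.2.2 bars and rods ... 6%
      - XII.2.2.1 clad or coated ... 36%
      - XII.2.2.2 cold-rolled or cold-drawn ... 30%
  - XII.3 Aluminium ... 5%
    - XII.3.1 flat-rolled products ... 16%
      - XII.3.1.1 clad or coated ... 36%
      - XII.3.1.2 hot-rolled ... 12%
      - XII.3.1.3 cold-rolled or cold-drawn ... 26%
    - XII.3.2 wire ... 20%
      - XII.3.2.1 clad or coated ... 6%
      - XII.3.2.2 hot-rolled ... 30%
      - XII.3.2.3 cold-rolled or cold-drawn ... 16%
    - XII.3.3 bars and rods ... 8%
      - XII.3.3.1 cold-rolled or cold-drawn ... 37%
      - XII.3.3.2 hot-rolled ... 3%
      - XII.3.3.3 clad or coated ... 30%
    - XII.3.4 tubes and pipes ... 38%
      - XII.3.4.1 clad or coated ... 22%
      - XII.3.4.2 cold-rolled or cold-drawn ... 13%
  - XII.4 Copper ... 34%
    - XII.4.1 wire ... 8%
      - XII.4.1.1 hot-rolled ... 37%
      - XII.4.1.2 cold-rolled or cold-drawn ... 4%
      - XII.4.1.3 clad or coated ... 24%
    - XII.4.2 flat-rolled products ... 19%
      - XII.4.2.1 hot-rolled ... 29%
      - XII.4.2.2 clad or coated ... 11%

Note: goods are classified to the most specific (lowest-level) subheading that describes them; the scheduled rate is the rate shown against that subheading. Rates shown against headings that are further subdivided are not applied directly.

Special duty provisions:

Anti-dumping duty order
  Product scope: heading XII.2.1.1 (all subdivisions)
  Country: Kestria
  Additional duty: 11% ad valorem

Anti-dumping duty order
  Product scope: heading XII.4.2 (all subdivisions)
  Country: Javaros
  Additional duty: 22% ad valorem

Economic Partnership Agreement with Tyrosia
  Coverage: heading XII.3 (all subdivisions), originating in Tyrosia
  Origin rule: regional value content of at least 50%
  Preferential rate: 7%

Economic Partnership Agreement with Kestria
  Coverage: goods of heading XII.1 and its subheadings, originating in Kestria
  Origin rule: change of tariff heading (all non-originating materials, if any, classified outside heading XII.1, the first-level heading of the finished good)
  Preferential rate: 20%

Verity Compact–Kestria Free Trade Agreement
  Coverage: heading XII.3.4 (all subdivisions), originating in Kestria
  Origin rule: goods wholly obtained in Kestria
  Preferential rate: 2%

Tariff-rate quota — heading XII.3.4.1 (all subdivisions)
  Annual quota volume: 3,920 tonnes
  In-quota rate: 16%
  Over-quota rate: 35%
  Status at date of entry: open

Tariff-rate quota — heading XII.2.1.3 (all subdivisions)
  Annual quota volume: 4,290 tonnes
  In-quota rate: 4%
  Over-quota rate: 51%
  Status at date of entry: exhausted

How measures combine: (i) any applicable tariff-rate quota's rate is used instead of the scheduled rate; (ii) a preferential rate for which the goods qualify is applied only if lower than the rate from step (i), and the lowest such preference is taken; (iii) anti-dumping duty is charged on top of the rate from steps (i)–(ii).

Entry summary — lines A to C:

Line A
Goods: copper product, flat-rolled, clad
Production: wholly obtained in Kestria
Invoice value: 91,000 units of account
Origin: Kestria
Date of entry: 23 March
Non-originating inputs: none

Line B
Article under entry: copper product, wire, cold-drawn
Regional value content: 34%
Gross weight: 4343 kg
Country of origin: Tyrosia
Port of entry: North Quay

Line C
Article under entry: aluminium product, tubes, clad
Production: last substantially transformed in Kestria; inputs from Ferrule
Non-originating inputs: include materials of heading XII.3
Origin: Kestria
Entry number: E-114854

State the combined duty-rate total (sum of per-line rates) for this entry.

31%

Line A: copper → XII.4; flat-rolled → XII.4.2; clad → XII.4.2.2. Scheduled 11%. Kestria agreement on XII.1: XII.4.2.2 not covered; Kestria agreement on XII.3.4: XII.4.2.2 not covered. → 11%.
Line B: copper → XII.4; wire → XII.4.1; cold-drawn → XII.4.1.2. Scheduled 4%. Tyrosia agreement on XII.3: XII.4.1.2 not covered. → 4%.
Line C: aluminium → XII.3; tubes → XII.3.4; clad → XII.3.4.1. Scheduled 22%. quota on XII.3.4.1 open → in-quota 16%; Kestria agreement on XII.1: XII.3.4.1 not covered; Kestria agreement on XII.3.4: not wholly obtained. → 16%.
Sum: 11% + 4% + 16% = 31%.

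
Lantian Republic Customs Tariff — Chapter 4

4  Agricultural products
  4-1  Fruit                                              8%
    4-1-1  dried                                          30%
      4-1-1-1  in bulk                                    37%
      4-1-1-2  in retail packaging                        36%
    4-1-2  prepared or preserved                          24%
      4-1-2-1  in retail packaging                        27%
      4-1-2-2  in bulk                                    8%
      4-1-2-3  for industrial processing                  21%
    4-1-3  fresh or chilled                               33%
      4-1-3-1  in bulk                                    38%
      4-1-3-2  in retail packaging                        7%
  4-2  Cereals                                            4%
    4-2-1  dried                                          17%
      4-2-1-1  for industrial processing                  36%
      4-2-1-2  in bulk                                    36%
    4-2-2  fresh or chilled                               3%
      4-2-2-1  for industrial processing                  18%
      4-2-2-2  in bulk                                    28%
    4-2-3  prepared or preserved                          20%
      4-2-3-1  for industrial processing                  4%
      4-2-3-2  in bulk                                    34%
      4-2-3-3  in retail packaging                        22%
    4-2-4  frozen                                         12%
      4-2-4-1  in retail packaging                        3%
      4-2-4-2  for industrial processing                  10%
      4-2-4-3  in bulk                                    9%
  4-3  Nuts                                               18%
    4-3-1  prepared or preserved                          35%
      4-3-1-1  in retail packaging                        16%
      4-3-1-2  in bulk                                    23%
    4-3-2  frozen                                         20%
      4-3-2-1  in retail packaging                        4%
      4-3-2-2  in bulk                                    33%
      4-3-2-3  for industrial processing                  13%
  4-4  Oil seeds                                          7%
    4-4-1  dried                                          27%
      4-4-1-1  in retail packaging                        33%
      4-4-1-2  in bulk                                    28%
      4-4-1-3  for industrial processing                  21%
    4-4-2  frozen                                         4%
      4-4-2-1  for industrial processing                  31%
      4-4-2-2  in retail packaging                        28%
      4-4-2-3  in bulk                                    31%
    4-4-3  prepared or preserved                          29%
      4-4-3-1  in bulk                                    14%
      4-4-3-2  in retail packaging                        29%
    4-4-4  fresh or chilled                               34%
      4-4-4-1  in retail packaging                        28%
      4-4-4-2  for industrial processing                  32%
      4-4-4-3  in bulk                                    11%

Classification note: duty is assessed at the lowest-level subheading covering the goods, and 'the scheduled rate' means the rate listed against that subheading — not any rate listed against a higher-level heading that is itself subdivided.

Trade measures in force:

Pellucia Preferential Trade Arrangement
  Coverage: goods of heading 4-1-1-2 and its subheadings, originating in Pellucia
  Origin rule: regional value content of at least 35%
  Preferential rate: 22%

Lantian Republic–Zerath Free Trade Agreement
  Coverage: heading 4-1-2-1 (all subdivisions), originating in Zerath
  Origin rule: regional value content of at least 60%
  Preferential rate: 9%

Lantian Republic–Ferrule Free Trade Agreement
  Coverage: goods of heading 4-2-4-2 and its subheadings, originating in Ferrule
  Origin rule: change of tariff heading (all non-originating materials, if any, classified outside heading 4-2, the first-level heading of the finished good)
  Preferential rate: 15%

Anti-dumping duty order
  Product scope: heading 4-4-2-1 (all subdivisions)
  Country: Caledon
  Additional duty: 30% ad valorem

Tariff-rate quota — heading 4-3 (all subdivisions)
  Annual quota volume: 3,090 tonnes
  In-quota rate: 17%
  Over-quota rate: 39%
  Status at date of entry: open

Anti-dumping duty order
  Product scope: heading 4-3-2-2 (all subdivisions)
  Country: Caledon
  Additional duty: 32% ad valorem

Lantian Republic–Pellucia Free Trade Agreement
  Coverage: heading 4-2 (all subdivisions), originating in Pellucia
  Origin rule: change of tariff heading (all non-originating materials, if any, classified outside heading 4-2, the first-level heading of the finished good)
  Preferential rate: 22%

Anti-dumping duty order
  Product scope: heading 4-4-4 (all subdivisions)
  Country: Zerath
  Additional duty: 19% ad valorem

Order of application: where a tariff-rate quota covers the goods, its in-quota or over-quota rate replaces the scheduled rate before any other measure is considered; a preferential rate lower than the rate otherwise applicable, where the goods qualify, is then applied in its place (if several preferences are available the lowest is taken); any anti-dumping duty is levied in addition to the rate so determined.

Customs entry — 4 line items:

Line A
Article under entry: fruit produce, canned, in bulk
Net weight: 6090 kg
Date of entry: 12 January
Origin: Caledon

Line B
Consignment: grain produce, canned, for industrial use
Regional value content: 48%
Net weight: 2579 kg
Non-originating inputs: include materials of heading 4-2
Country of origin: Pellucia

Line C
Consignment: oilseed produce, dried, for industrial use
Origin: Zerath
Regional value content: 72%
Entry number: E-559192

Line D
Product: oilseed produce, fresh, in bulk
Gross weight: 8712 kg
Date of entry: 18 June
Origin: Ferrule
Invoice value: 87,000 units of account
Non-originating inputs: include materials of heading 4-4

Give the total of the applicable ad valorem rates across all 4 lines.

44%

Line A: fruit → 4-1; canned → 4-1-2; in bulk → 4-1-2-2. Scheduled 8%. No special measure applies. → 8%.
Line B: grain → 4-2; canned → 4-2-3; for industrial use → 4-2-3-1. Scheduled 4%. Pellucia agreement on 4-1-1-2: 4-2-3-1 not covered; Pellucia agreement on 4-2: CTH not met. → 4%.
Line C: oilseed → 4-4; dried → 4-4-1; for industrial use → 4-4-1-3. Scheduled 21%. Zerath agreement on 4-1-2-1: 4-4-1-3 not covered. → 21%.
Line D: oilseed → 4-4; fresh → 4-4-4; in bulk → 4-4-4-3. Scheduled 11%. Ferrule agreement on 4-2-4-2: 4-4-4-3 not covered. → 11%.
Sum: 8% + 4% + 21% + 11% = 44%.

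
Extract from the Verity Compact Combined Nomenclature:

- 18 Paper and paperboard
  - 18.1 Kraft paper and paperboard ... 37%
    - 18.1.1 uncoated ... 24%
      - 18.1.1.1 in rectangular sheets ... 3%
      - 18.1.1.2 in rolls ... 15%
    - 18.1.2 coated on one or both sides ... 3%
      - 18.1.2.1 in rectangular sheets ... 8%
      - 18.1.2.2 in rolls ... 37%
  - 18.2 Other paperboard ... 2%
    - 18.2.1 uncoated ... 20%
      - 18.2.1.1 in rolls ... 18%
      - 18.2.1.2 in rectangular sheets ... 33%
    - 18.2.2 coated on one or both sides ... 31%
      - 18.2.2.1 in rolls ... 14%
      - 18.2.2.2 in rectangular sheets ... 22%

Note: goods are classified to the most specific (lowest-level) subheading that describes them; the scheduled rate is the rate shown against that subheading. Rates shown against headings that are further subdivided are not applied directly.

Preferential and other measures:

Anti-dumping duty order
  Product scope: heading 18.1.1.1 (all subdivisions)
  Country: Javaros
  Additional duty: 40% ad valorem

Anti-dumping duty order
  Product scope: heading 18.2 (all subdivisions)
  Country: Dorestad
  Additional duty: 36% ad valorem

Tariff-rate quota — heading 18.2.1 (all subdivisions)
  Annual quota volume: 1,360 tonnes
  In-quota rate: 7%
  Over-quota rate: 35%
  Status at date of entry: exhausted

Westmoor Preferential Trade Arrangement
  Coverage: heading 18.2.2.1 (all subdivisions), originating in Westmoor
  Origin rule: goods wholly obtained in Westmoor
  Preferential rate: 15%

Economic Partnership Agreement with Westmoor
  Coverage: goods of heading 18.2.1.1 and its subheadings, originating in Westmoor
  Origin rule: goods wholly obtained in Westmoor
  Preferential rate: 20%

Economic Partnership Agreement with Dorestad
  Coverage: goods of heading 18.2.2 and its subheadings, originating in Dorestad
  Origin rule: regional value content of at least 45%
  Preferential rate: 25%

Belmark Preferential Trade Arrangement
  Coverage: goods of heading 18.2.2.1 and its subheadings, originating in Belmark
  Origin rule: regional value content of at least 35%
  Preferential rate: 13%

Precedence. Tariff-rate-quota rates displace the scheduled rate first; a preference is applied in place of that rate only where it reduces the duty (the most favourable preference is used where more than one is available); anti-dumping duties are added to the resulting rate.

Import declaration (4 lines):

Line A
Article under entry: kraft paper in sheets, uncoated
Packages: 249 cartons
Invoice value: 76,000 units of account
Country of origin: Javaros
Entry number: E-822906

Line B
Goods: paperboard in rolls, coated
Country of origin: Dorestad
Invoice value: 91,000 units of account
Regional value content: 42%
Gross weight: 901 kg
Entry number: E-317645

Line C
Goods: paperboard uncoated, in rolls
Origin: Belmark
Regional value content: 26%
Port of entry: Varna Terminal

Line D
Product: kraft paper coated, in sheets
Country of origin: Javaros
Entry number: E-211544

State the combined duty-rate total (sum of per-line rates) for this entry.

136%

Line A: kraft paper → 18.1; uncoated → 18.1.1; in sheets → 18.1.1.1. Scheduled 3%. anti-dumping (Javaros, 18.1.1.1): +40%; total 3% + 40% = 43%. → 43%.
Line B: paperboard → 18.2; coated → 18.2.2; in rolls → 18.2.2.1. Scheduled 14%. Dorestad agreement on 18.2.2: RVC < 45%; anti-dumping (Dorestad, 18.2): +36%; total 14% + 36% = 50%. → 50%.
Line C: paperboard → 18.2; uncoated → 18.2.1; in rolls → 18.2.1.1. Scheduled 18%. quota on 18.2.1 exhausted → over-quota 35%; Belmark agreement on 18.2.2.1: 18.2.1.1 not covered. → 35%.
Line D: kraft paper → 18.1; coated → 18.1.2; in sheets → 18.1.2.1. Scheduled 8%. No special measure applies. → 8%.
Sum: 43% + 50% + 35% + 8% = 136%.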